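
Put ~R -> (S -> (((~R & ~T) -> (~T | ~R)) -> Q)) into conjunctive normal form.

R | ~S | Q

~R -> (S -> (((~R & ~T) -> (~T | ~R)) -> Q))
≡ ~~R | (S -> (((~R & ~T) -> (~T | ~R)) -> Q))   [eliminate ->]
≡ ~~R | ~S | (((~R & ~T) -> (~T | ~R)) -> Q)   [eliminate ->]
≡ ~~R | ~S | ~((~R & ~T) -> (~T | ~R)) | Q   [eliminate ->]
≡ ~~R | ~S | ~(~(~R & ~T) | ~T | ~R) | Q   [eliminate ->]
≡ R | ~S | ~(~(~R & ~T) | ~T | ~R) | Q   [double negation]
≡ R | ~S | (~~(~R & ~T) & ~~T & ~~R) | Q   [De Morgan]
≡ R | ~S | (~R & ~T & ~~T & ~~R) | Q   [double negation]
≡ R | ~S | (~R & ~T & T & ~~R) | Q   [double negation]
≡ R | ~S | (~R & ~T & T & R) | Q   [double negation]
≡ (R | ~S | ~R | Q) & (R | ~S | ~T | Q) & (R | ~S | T | Q) & (R | ~S | R | Q)   [distribute | over &]
≡ R | ~S | Q   [simplify]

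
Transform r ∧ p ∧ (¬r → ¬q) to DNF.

r ∧ p ∧ (¬r → ¬q)
≡ r ∧ p ∧ (¬¬r ∨ ¬q)   [eliminate →]
≡ r ∧ p ∧ (r ∨ ¬q)   [double negation]
≡ (r ∧ p ∧ r) ∨ (r ∧ p ∧ ¬q)   [distribute ∧ over ∨]
≡ r ∧ p   [simplify]

r ∧ p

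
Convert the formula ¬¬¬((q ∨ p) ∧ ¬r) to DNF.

(¬q ∧ ¬p) ∨ r

¬¬¬((q ∨ p) ∧ ¬r)
⇔ ¬((q ∨ p) ∧ ¬r)   (double negation)
⇔ ¬(q ∨ p) ∨ ¬¬r   (De Morgan)
⇔ (¬q ∧ ¬p) ∨ ¬¬r   (De Morgan)
⇔ (¬q ∧ ¬p) ∨ r   (double negation)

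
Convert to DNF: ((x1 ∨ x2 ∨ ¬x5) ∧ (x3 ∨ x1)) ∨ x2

x1 ∨ (¬x5 ∧ x3) ∨ x2

((x1 ∨ x2 ∨ ¬x5) ∧ (x3 ∨ x1)) ∨ x2
≡ (x1 ∧ x3) ∨ (x1 ∧ x1) ∨ (x2 ∧ x3) ∨ (x2 ∧ x1) ∨ (¬x5 ∧ x3) ∨ (¬x5 ∧ x1) ∨ x2   [distribute ∧ over ∨]
≡ x1 ∨ (¬x5 ∧ x3) ∨ x2   [simplify]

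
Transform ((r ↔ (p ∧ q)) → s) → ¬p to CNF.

(¬r ∨ q ∨ ¬p) ∧ (¬p ∨ ¬q ∨ r) ∧ (¬s ∨ ¬p)

((r ↔ (p ∧ q)) → s) → ¬p
= ¬((r ↔ (p ∧ q)) → s) ∨ ¬p   [eliminate →]
= ¬(¬(r ↔ (p ∧ q)) ∨ s) ∨ ¬p   [eliminate →]
= ¬(¬((r → (p ∧ q)) ∧ ((p ∧ q) → r)) ∨ s) ∨ ¬p   [eliminate ↔]
= ¬(¬((¬r ∨ (p ∧ q)) ∧ ((p ∧ q) → r)) ∨ s) ∨ ¬p   [eliminate →]
= ¬(¬((¬r ∨ (p ∧ q)) ∧ (¬(p ∧ q) ∨ r)) ∨ s) ∨ ¬p   [eliminate →]
= (¬¬((¬r ∨ (p ∧ q)) ∧ (¬(p ∧ q) ∨ r)) ∧ ¬s) ∨ ¬p   [De Morgan]
= ((¬r ∨ (p ∧ q)) ∧ (¬(p ∧ q) ∨ r) ∧ ¬s) ∨ ¬p   [double negation]
= ((¬r ∨ (p ∧ q)) ∧ (¬p ∨ ¬q ∨ r) ∧ ¬s) ∨ ¬p   [De Morgan]
= (¬r ∨ p ∨ ¬p) ∧ (¬r ∨ q ∨ ¬p) ∧ (¬p ∨ ¬q ∨ r ∨ ¬p) ∧ (¬s ∨ ¬p)   [distribute ∨ over ∧]
= (¬r ∨ q ∨ ¬p) ∧ (¬p ∨ ¬q ∨ r) ∧ (¬s ∨ ¬p)   [simplify]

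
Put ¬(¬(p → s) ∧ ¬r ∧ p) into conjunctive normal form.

¬p ∨ s ∨ r

¬(¬(p → s) ∧ ¬r ∧ p)
≡ ¬(¬(¬p ∨ s) ∧ ¬r ∧ p)   — eliminate →
≡ ¬¬(¬p ∨ s) ∨ ¬¬r ∨ ¬p   — De Morgan
≡ ¬p ∨ s ∨ ¬¬r ∨ ¬p   — double negation
≡ ¬p ∨ s ∨ r ∨ ¬p   — double negation
≡ ¬p ∨ s ∨ r   — simplify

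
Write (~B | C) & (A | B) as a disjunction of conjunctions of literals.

(~B & A) | (C & A) | (C & B)

(~B | C) & (A | B)
= (~B & A) | (~B & B) | (C & A) | (C & B)   (distribute & over |)
= (~B & A) | (C & A) | (C & B)   (simplify)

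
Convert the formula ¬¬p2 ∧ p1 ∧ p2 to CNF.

p2 ∧ p1

¬¬p2 ∧ p1 ∧ p2
≡ p2 ∧ p1 ∧ p2   [double negation]
≡ p2 ∧ p1   [simplify]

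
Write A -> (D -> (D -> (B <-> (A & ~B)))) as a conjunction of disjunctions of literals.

A -> (D -> (D -> (B <-> (A & ~B))))
≡ ~A | (D -> (D -> (B <-> (A & ~B))))   [eliminate ->]
≡ ~A | ~D | (D -> (B <-> (A & ~B)))   [eliminate ->]
≡ ~A | ~D | ~D | (B <-> (A & ~B))   [eliminate ->]
≡ ~A | ~D | ~D | ((B -> (A & ~B)) & ((A & ~B) -> B))   [eliminate <->]
≡ ~A | ~D | ~D | ((~B | (A & ~B)) & ((A & ~B) -> B))   [eliminate ->]
≡ ~A | ~D | ~D | ((~B | (A & ~B)) & (~(A & ~B) | B))   [eliminate ->]
≡ ~A | ~D | ~D | ((~B | (A & ~B)) & (~A | ~~B | B))   [De Morgan]
≡ ~A | ~D | ~D | ((~B | (A & ~B)) & (~A | B | B))   [double negation]
≡ (~A | ~D | ~D | ~B | A) & (~A | ~D | ~D | ~B | ~B) & (~A | ~D | ~D | ~A | B | B)   [distribute | over &]
≡ (~A | ~D | ~B) & (~A | ~D | B)   [simplify]

(~A | ~D | ~B) & (~A | ~D | B)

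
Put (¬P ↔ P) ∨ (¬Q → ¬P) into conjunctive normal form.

¬P ∨ Q

(¬P ↔ P) ∨ (¬Q → ¬P)
≡ ((¬P → P) ∧ (P → ¬P)) ∨ (¬Q → ¬P)
≡ ((¬¬P ∨ P) ∧ (P → ¬P)) ∨ (¬Q → ¬P)
≡ ((¬¬P ∨ P) ∧ (¬P ∨ ¬P)) ∨ (¬Q → ¬P)
≡ ((¬¬P ∨ P) ∧ (¬P ∨ ¬P)) ∨ ¬¬Q ∨ ¬P
≡ ((P ∨ P) ∧ (¬P ∨ ¬P)) ∨ ¬¬Q ∨ ¬P
≡ ((P ∨ P) ∧ (¬P ∨ ¬P)) ∨ Q ∨ ¬P
≡ (P ∨ P ∨ Q ∨ ¬P) ∧ (¬P ∨ ¬P ∨ Q ∨ ¬P)
≡ ¬P ∨ Q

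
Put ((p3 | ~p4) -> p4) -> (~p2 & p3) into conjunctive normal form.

((p3 | ~p4) -> p4) -> (~p2 & p3)
= ~((p3 | ~p4) -> p4) | (~p2 & p3)   [eliminate ->]
= ~(~(p3 | ~p4) | p4) | (~p2 & p3)   [eliminate ->]
= (~~(p3 | ~p4) & ~p4) | (~p2 & p3)   [De Morgan]
= ((p3 | ~p4) & ~p4) | (~p2 & p3)   [double negation]
= (p3 | ~p4 | ~p2) & (p3 | ~p4 | p3) & (~p4 | ~p2) & (~p4 | p3)   [distribute | over &]
= (p3 | ~p4) & (~p4 | ~p2)   [simplify]

(p3 | ~p4) & (~p4 | ~p2)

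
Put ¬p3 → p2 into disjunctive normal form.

p3 ∨ p2

¬p3 → p2
= ¬¬p3 ∨ p2   [eliminate →]
= p3 ∨ p2   [double negation]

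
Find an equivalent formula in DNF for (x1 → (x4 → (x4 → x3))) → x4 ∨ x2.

x4 ∨ x2

(x1 → (x4 → (x4 → x3))) → x4 ∨ x2
≡ ¬(x1 → (x4 → (x4 → x3))) ∨ x4 ∨ x2   [eliminate →]
≡ ¬(¬x1 ∨ (x4 → (x4 → x3))) ∨ x4 ∨ x2   [eliminate →]
≡ ¬(¬x1 ∨ ¬x4 ∨ (x4 → x3)) ∨ x4 ∨ x2   [eliminate →]
≡ ¬(¬x1 ∨ ¬x4 ∨ ¬x4 ∨ x3) ∨ x4 ∨ x2   [eliminate →]
≡ ¬¬x1 ∧ ¬¬x4 ∧ ¬¬x4 ∧ ¬x3 ∨ x4 ∨ x2   [De Morgan]
≡ x1 ∧ ¬¬x4 ∧ ¬¬x4 ∧ ¬x3 ∨ x4 ∨ x2   [double negation]
≡ x1 ∧ x4 ∧ ¬¬x4 ∧ ¬x3 ∨ x4 ∨ x2   [double negation]
≡ x1 ∧ x4 ∧ x4 ∧ ¬x3 ∨ x4 ∨ x2   [double negation]
≡ x4 ∨ x2   [simplify]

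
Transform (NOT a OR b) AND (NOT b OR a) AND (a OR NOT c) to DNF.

(NOT a AND NOT b AND NOT c) OR (b AND a)

(NOT a OR b) AND (NOT b OR a) AND (a OR NOT c)
= (NOT a AND NOT b AND a) OR (NOT a AND NOT b AND NOT c) OR (NOT a AND a AND a) OR (NOT a AND a AND NOT c) OR (b AND NOT b AND a) OR (b AND NOT b AND NOT c) OR (b AND a AND a) OR (b AND a AND NOT c)   (distribute AND over OR)
= (NOT a AND NOT b AND NOT c) OR (b AND a)   (simplify)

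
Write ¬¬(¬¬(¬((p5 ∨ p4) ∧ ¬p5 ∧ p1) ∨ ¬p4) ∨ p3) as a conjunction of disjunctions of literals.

¬p4 ∨ p5 ∨ ¬p1 ∨ p3

¬¬(¬¬(¬((p5 ∨ p4) ∧ ¬p5 ∧ p1) ∨ ¬p4) ∨ p3)
⇔ ¬¬(¬((p5 ∨ p4) ∧ ¬p5 ∧ p1) ∨ ¬p4) ∨ p3   — double negation
⇔ ¬((p5 ∨ p4) ∧ ¬p5 ∧ p1) ∨ ¬p4 ∨ p3   — double negation
⇔ ¬(p5 ∨ p4) ∨ ¬¬p5 ∨ ¬p1 ∨ ¬p4 ∨ p3   — De Morgan
⇔ (¬p5 ∧ ¬p4) ∨ ¬¬p5 ∨ ¬p1 ∨ ¬p4 ∨ p3   — De Morgan
⇔ (¬p5 ∧ ¬p4) ∨ p5 ∨ ¬p1 ∨ ¬p4 ∨ p3   — double negation
⇔ (¬p5 ∨ p5 ∨ ¬p1 ∨ ¬p4 ∨ p3) ∧ (¬p4 ∨ p5 ∨ ¬p1 ∨ ¬p4 ∨ p3)   — distribute ∨ over ∧
⇔ ¬p4 ∨ p5 ∨ ¬p1 ∨ p3   — simplify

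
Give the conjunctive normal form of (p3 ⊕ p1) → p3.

(p3 ⊕ p1) → p3
≡ ¬(p3 ⊕ p1) ∨ p3   [eliminate →]
≡ ¬((p3 ∨ p1) ∧ ¬(p3 ∧ p1)) ∨ p3   [expand ⊕]
≡ ¬(p3 ∨ p1) ∨ ¬¬(p3 ∧ p1) ∨ p3   [De Morgan]
≡ (¬p3 ∧ ¬p1) ∨ ¬¬(p3 ∧ p1) ∨ p3   [De Morgan]
≡ (¬p3 ∧ ¬p1) ∨ (p3 ∧ p1) ∨ p3   [double negation]
≡ (¬p3 ∨ p3 ∨ p3) ∧ (¬p3 ∨ p1 ∨ p3) ∧ (¬p1 ∨ p3 ∨ p3) ∧ (¬p1 ∨ p1 ∨ p3)   [distribute ∨ over ∧]
≡ ¬p1 ∨ p3   [simplify]

¬p1 ∨ p3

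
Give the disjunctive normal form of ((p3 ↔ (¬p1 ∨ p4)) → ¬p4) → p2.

((p3 ↔ (¬p1 ∨ p4)) → ¬p4) → p2
⇔ ¬((p3 ↔ (¬p1 ∨ p4)) → ¬p4) ∨ p2   [eliminate →]
⇔ ¬(¬(p3 ↔ (¬p1 ∨ p4)) ∨ ¬p4) ∨ p2   [eliminate →]
⇔ ¬(¬((p3 → (¬p1 ∨ p4)) ∧ ((¬p1 ∨ p4) → p3)) ∨ ¬p4) ∨ p2   [eliminate ↔]
⇔ ¬(¬((¬p3 ∨ ¬p1 ∨ p4) ∧ ((¬p1 ∨ p4) → p3)) ∨ ¬p4) ∨ p2   [eliminate →]
⇔ ¬(¬((¬p3 ∨ ¬p1 ∨ p4) ∧ (¬(¬p1 ∨ p4) ∨ p3)) ∨ ¬p4) ∨ p2   [eliminate →]
⇔ (¬¬((¬p3 ∨ ¬p1 ∨ p4) ∧ (¬(¬p1 ∨ p4) ∨ p3)) ∧ ¬¬p4) ∨ p2   [De Morgan]
⇔ ((¬p3 ∨ ¬p1 ∨ p4) ∧ (¬(¬p1 ∨ p4) ∨ p3) ∧ ¬¬p4) ∨ p2   [double negation]
⇔ ((¬p3 ∨ ¬p1 ∨ p4) ∧ ((¬¬p1 ∧ ¬p4) ∨ p3) ∧ ¬¬p4) ∨ p2   [De Morgan]
⇔ ((¬p3 ∨ ¬p1 ∨ p4) ∧ ((p1 ∧ ¬p4) ∨ p3) ∧ ¬¬p4) ∨ p2   [double negation]
⇔ ((¬p3 ∨ ¬p1 ∨ p4) ∧ ((p1 ∧ ¬p4) ∨ p3) ∧ p4) ∨ p2   [double negation]
⇔ (¬p3 ∧ p1 ∧ ¬p4 ∧ p4) ∨ (¬p3 ∧ p3 ∧ p4) ∨ (¬p1 ∧ p1 ∧ ¬p4 ∧ p4) ∨ (¬p1 ∧ p3 ∧ p4) ∨ (p4 ∧ p1 ∧ ¬p4 ∧ p4) ∨ (p4 ∧ p3 ∧ p4) ∨ p2   [distribute ∧ over ∨]
⇔ (p4 ∧ p3) ∨ p2   [simplify]

(p4 ∧ p3) ∨ p2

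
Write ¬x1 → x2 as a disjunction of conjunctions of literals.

x1 ∨ x2

¬x1 → x2
⇔ ¬¬x1 ∨ x2   [eliminate →]
⇔ x1 ∨ x2   [double negation]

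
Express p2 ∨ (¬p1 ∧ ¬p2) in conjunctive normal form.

p2 ∨ ¬p1

p2 ∨ (¬p1 ∧ ¬p2)
≡ (p2 ∨ ¬p1) ∧ (p2 ∨ ¬p2)   [distribute ∨ over ∧]
≡ p2 ∨ ¬p1   [simplify]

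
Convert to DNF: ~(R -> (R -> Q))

~(R -> (R -> Q))
≡ ~(~R | (R -> Q))   — eliminate ->
≡ ~(~R | ~R | Q)   — eliminate ->
≡ ~~R & ~~R & ~Q   — De Morgan
≡ R & ~~R & ~Q   — double negation
≡ R & R & ~Q   — double negation
≡ R & ~Q   — simplify

R & ~Q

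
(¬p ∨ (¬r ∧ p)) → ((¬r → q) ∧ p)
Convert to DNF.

(¬p ∨ (¬r ∧ p)) → ((¬r → q) ∧ p)
= ¬(¬p ∨ (¬r ∧ p)) ∨ ((¬r → q) ∧ p)   (eliminate →)
= ¬(¬p ∨ (¬r ∧ p)) ∨ ((¬¬r ∨ q) ∧ p)   (eliminate →)
= (¬¬p ∧ ¬(¬r ∧ p)) ∨ ((¬¬r ∨ q) ∧ p)   (De Morgan)
= (p ∧ ¬(¬r ∧ p)) ∨ ((¬¬r ∨ q) ∧ p)   (double negation)
= (p ∧ (¬¬r ∨ ¬p)) ∨ ((¬¬r ∨ q) ∧ p)   (De Morgan)
= (p ∧ (r ∨ ¬p)) ∨ ((¬¬r ∨ q) ∧ p)   (double negation)
= (p ∧ (r ∨ ¬p)) ∨ ((r ∨ q) ∧ p)   (double negation)
= (p ∧ r) ∨ (p ∧ ¬p) ∨ (r ∧ p) ∨ (q ∧ p)   (distribute ∧ over ∨)
= (p ∧ r) ∨ (q ∧ p)   (simplify)

(p ∧ r) ∨ (q ∧ p)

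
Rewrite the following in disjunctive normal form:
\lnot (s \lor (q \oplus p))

(\lnot s \land \lnot q \land \lnot p) \lor (\lnot s \land p \land q)

\lnot (s \lor (q \oplus p))
⇔ \lnot (s \lor (q \land \lnot p) \lor (\lnot q \land p))   [expand \oplus]
⇔ \lnot s \land \lnot (q \land \lnot p) \land \lnot (\lnot q \land p)   [De Morgan]
⇔ \lnot s \land (\lnot q \lor \lnot \lnot p) \land \lnot (\lnot q \land p)   [De Morgan]
⇔ \lnot s \land (\lnot q \lor p) \land \lnot (\lnot q \land p)   [double negation]
⇔ \lnot s \land (\lnot q \lor p) \land (\lnot \lnot q \lor \lnot p)   [De Morgan]
⇔ \lnot s \land (\lnot q \lor p) \land (q \lor \lnot p)   [double negation]
⇔ (\lnot s \land \lnot q \land q) \lor (\lnot s \land \lnot q \land \lnot p) \lor (\lnot s \land p \land q) \lor (\lnot s \land p \land \lnot p)   [distribute \land over \lor]
⇔ (\lnot s \land \lnot q \land \lnot p) \lor (\lnot s \land p \land q)   [simplify]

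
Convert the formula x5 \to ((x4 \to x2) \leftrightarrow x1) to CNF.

(\lnot x5 \lor x4 \lor x1) \land (\lnot x5 \lor \lnot x2 \lor x1) \land (\lnot x5 \lor \lnot x1 \lor \lnot x4 \lor x2)

x5 \to ((x4 \to x2) \leftrightarrow x1)
= \lnot x5 \lor ((x4 \to x2) \leftrightarrow x1)   [eliminate \to]
= \lnot x5 \lor (((x4 \to x2) \to x1) \land (x1 \to (x4 \to x2)))   [eliminate \leftrightarrow]
= \lnot x5 \lor ((\lnot (x4 \to x2) \lor x1) \land (x1 \to (x4 \to x2)))   [eliminate \to]
= \lnot x5 \lor ((\lnot (\lnot x4 \lor x2) \lor x1) \land (x1 \to (x4 \to x2)))   [eliminate \to]
= \lnot x5 \lor ((\lnot (\lnot x4 \lor x2) \lor x1) \land (\lnot x1 \lor (x4 \to x2)))   [eliminate \to]
= \lnot x5 \lor ((\lnot (\lnot x4 \lor x2) \lor x1) \land (\lnot x1 \lor \lnot x4 \lor x2))   [eliminate \to]
= \lnot x5 \lor (((\lnot \lnot x4 \land \lnot x2) \lor x1) \land (\lnot x1 \lor \lnot x4 \lor x2))   [De Morgan]
= \lnot x5 \lor (((x4 \land \lnot x2) \lor x1) \land (\lnot x1 \lor \lnot x4 \lor x2))   [double negation]
= (\lnot x5 \lor x4 \lor x1) \land (\lnot x5 \lor \lnot x2 \lor x1) \land (\lnot x5 \lor \lnot x1 \lor \lnot x4 \lor x2)   [distribute \lor over \land]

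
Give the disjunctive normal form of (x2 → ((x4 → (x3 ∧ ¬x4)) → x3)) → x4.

(x2 → ((x4 → (x3 ∧ ¬x4)) → x3)) → x4
= ¬(x2 → ((x4 → (x3 ∧ ¬x4)) → x3)) ∨ x4   (eliminate →)
= ¬(¬x2 ∨ ((x4 → (x3 ∧ ¬x4)) → x3)) ∨ x4   (eliminate →)
= ¬(¬x2 ∨ ¬(x4 → (x3 ∧ ¬x4)) ∨ x3) ∨ x4   (eliminate →)
= ¬(¬x2 ∨ ¬(¬x4 ∨ (x3 ∧ ¬x4)) ∨ x3) ∨ x4   (eliminate →)
= (¬¬x2 ∧ ¬¬(¬x4 ∨ (x3 ∧ ¬x4)) ∧ ¬x3) ∨ x4   (De Morgan)
= (x2 ∧ ¬¬(¬x4 ∨ (x3 ∧ ¬x4)) ∧ ¬x3) ∨ x4   (double negation)
= (x2 ∧ (¬x4 ∨ (x3 ∧ ¬x4)) ∧ ¬x3) ∨ x4   (double negation)
= (x2 ∧ ¬x4 ∧ ¬x3) ∨ (x2 ∧ x3 ∧ ¬x4 ∧ ¬x3) ∨ x4   (distribute ∧ over ∨)
= (x2 ∧ ¬x4 ∧ ¬x3) ∨ x4   (simplify)

(x2 ∧ ¬x4 ∧ ¬x3) ∨ x4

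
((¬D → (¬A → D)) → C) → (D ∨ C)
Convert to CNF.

((¬D → (¬A → D)) → C) → (D ∨ C)
⇔ ¬((¬D → (¬A → D)) → C) ∨ D ∨ C   — eliminate →
⇔ ¬(¬(¬D → (¬A → D)) ∨ C) ∨ D ∨ C   — eliminate →
⇔ ¬(¬(¬¬D ∨ (¬A → D)) ∨ C) ∨ D ∨ C   — eliminate →
⇔ ¬(¬(¬¬D ∨ ¬¬A ∨ D) ∨ C) ∨ D ∨ C   — eliminate →
⇔ (¬¬(¬¬D ∨ ¬¬A ∨ D) ∧ ¬C) ∨ D ∨ C   — De Morgan
⇔ ((¬¬D ∨ ¬¬A ∨ D) ∧ ¬C) ∨ D ∨ C   — double negation
⇔ ((D ∨ ¬¬A ∨ D) ∧ ¬C) ∨ D ∨ C   — double negation
⇔ ((D ∨ A ∨ D) ∧ ¬C) ∨ D ∨ C   — double negation
⇔ (D ∨ A ∨ D ∨ D ∨ C) ∧ (¬C ∨ D ∨ C)   — distribute ∨ over ∧
⇔ D ∨ A ∨ C   — simplify

D ∨ A ∨ C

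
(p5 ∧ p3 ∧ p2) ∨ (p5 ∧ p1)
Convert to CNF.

(p5 ∧ p3 ∧ p2) ∨ (p5 ∧ p1)
≡ (p5 ∨ p5) ∧ (p5 ∨ p1) ∧ (p3 ∨ p5) ∧ (p3 ∨ p1) ∧ (p2 ∨ p5) ∧ (p2 ∨ p1)   [distribute ∨ over ∧]
≡ p5 ∧ (p3 ∨ p1) ∧ (p2 ∨ p1)   [simplify]

p5 ∧ (p3 ∨ p1) ∧ (p2 ∨ p1)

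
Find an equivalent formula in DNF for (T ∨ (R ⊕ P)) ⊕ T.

R ∧ ¬P ∧ ¬T ∨ ¬R ∧ P ∧ ¬T

(T ∨ (R ⊕ P)) ⊕ T
≡ (T ∨ (R ⊕ P)) ∧ ¬T ∨ ¬(T ∨ (R ⊕ P)) ∧ T   [expand ⊕]
≡ (T ∨ R ∧ ¬P ∨ ¬R ∧ P) ∧ ¬T ∨ ¬(T ∨ (R ⊕ P)) ∧ T   [expand ⊕]
≡ (T ∨ R ∧ ¬P ∨ ¬R ∧ P) ∧ ¬T ∨ ¬(T ∨ R ∧ ¬P ∨ ¬R ∧ P) ∧ T   [expand ⊕]
≡ (T ∨ R ∧ ¬P ∨ ¬R ∧ P) ∧ ¬T ∨ ¬T ∧ ¬(R ∧ ¬P) ∧ ¬(¬R ∧ P) ∧ T   [De Morgan]
≡ (T ∨ R ∧ ¬P ∨ ¬R ∧ P) ∧ ¬T ∨ ¬T ∧ (¬R ∨ ¬¬P) ∧ ¬(¬R ∧ P) ∧ T   [De Morgan]
≡ (T ∨ R ∧ ¬P ∨ ¬R ∧ P) ∧ ¬T ∨ ¬T ∧ (¬R ∨ P) ∧ ¬(¬R ∧ P) ∧ T   [double negation]
≡ (T ∨ R ∧ ¬P ∨ ¬R ∧ P) ∧ ¬T ∨ ¬T ∧ (¬R ∨ P) ∧ (¬¬R ∨ ¬P) ∧ T   [De Morgan]
≡ (T ∨ R ∧ ¬P ∨ ¬R ∧ P) ∧ ¬T ∨ ¬T ∧ (¬R ∨ P) ∧ (R ∨ ¬P) ∧ T   [double negation]
≡ T ∧ ¬T ∨ R ∧ ¬P ∧ ¬T ∨ ¬R ∧ P ∧ ¬T ∨ ¬T ∧ ¬R ∧ R ∧ T ∨ ¬T ∧ ¬R ∧ ¬P ∧ T ∨ ¬T ∧ P ∧ R ∧ T ∨ ¬T ∧ P ∧ ¬P ∧ T   [distribute ∧ over ∨]
≡ R ∧ ¬P ∧ ¬T ∨ ¬R ∧ P ∧ ¬T   [simplify]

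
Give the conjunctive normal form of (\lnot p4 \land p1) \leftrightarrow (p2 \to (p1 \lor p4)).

(p2 \lor p1) \land \lnot p4

(\lnot p4 \land p1) \leftrightarrow (p2 \to (p1 \lor p4))
⇔ ((\lnot p4 \land p1) \to (p2 \to (p1 \lor p4))) \land ((p2 \to (p1 \lor p4)) \to (\lnot p4 \land p1))   (eliminate \leftrightarrow)
⇔ (\lnot (\lnot p4 \land p1) \lor (p2 \to (p1 \lor p4))) \land ((p2 \to (p1 \lor p4)) \to (\lnot p4 \land p1))   (eliminate \to)
⇔ (\lnot (\lnot p4 \land p1) \lor \lnot p2 \lor p1 \lor p4) \land ((p2 \to (p1 \lor p4)) \to (\lnot p4 \land p1))   (eliminate \to)
⇔ (\lnot (\lnot p4 \land p1) \lor \lnot p2 \lor p1 \lor p4) \land (\lnot (p2 \to (p1 \lor p4)) \lor (\lnot p4 \land p1))   (eliminate \to)
⇔ (\lnot (\lnot p4 \land p1) \lor \lnot p2 \lor p1 \lor p4) \land (\lnot (\lnot p2 \lor p1 \lor p4) \lor (\lnot p4 \land p1))   (eliminate \to)
⇔ (\lnot \lnot p4 \lor \lnot p1 \lor \lnot p2 \lor p1 \lor p4) \land (\lnot (\lnot p2 \lor p1 \lor p4) \lor (\lnot p4 \land p1))   (De Morgan)
⇔ (p4 \lor \lnot p1 \lor \lnot p2 \lor p1 \lor p4) \land (\lnot (\lnot p2 \lor p1 \lor p4) \lor (\lnot p4 \land p1))   (double negation)
⇔ (p4 \lor \lnot p1 \lor \lnot p2 \lor p1 \lor p4) \land ((\lnot \lnot p2 \land \lnot p1 \land \lnot p4) \lor (\lnot p4 \land p1))   (De Morgan)
⇔ (p4 \lor \lnot p1 \lor \lnot p2 \lor p1 \lor p4) \land ((p2 \land \lnot p1 \land \lnot p4) \lor (\lnot p4 \land p1))   (double negation)
⇔ (p4 \lor \lnot p1 \lor \lnot p2 \lor p1 \lor p4) \land (p2 \lor \lnot p4) \land (p2 \lor p1) \land (\lnot p1 \lor \lnot p4) \land (\lnot p1 \lor p1) \land (\lnot p4 \lor \lnot p4) \land (\lnot p4 \lor p1)   (distribute \lor over \land)
⇔ (p2 \lor p1) \land \lnot p4   (simplify)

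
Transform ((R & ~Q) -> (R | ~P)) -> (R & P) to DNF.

R & P

((R & ~Q) -> (R | ~P)) -> (R & P)
≡ ~((R & ~Q) -> (R | ~P)) | (R & P)   — eliminate ->
≡ ~(~(R & ~Q) | R | ~P) | (R & P)   — eliminate ->
≡ (~~(R & ~Q) & ~R & ~~P) | (R & P)   — De Morgan
≡ (R & ~Q & ~R & ~~P) | (R & P)   — double negation
≡ (R & ~Q & ~R & P) | (R & P)   — double negation
≡ R & P   — simplify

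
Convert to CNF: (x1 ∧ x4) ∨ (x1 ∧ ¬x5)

x1 ∧ (x4 ∨ ¬x5)

(x1 ∧ x4) ∨ (x1 ∧ ¬x5)
≡ (x1 ∨ x1) ∧ (x1 ∨ ¬x5) ∧ (x4 ∨ x1) ∧ (x4 ∨ ¬x5)
≡ x1 ∧ (x4 ∨ ¬x5)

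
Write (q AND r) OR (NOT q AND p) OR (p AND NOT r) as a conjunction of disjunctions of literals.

(q AND r) OR (NOT q AND p) OR (p AND NOT r)
≡ (q OR NOT q OR p) AND (q OR NOT q OR NOT r) AND (q OR p OR p) AND (q OR p OR NOT r) AND (r OR NOT q OR p) AND (r OR NOT q OR NOT r) AND (r OR p OR p) AND (r OR p OR NOT r)
≡ (q OR p) AND (r OR p)

(q OR p) AND (r OR p)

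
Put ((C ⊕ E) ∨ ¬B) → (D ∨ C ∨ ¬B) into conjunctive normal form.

((C ⊕ E) ∨ ¬B) → (D ∨ C ∨ ¬B)
⇔ ¬((C ⊕ E) ∨ ¬B) ∨ D ∨ C ∨ ¬B   (eliminate →)
⇔ ¬(((C ∨ E) ∧ ¬(C ∧ E)) ∨ ¬B) ∨ D ∨ C ∨ ¬B   (expand ⊕)
⇔ (¬((C ∨ E) ∧ ¬(C ∧ E)) ∧ ¬¬B) ∨ D ∨ C ∨ ¬B   (De Morgan)
⇔ ((¬(C ∨ E) ∨ ¬¬(C ∧ E)) ∧ ¬¬B) ∨ D ∨ C ∨ ¬B   (De Morgan)
⇔ (((¬C ∧ ¬E) ∨ ¬¬(C ∧ E)) ∧ ¬¬B) ∨ D ∨ C ∨ ¬B   (De Morgan)
⇔ (((¬C ∧ ¬E) ∨ (C ∧ E)) ∧ ¬¬B) ∨ D ∨ C ∨ ¬B   (double negation)
⇔ (((¬C ∧ ¬E) ∨ (C ∧ E)) ∧ B) ∨ D ∨ C ∨ ¬B   (double negation)
⇔ (¬C ∨ C ∨ D ∨ C ∨ ¬B) ∧ (¬C ∨ E ∨ D ∨ C ∨ ¬B) ∧ (¬E ∨ C ∨ D ∨ C ∨ ¬B) ∧ (¬E ∨ E ∨ D ∨ C ∨ ¬B) ∧ (B ∨ D ∨ C ∨ ¬B)   (distribute ∨ over ∧)
⇔ ¬E ∨ C ∨ D ∨ ¬B   (simplify)

¬E ∨ C ∨ D ∨ ¬B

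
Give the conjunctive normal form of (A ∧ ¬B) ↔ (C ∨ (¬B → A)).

(A ∧ ¬B) ↔ (C ∨ (¬B → A))
= ((A ∧ ¬B) → (C ∨ (¬B → A))) ∧ ((C ∨ (¬B → A)) → (A ∧ ¬B))   — eliminate ↔
= (¬(A ∧ ¬B) ∨ C ∨ (¬B → A)) ∧ ((C ∨ (¬B → A)) → (A ∧ ¬B))   — eliminate →
= (¬(A ∧ ¬B) ∨ C ∨ ¬¬B ∨ A) ∧ ((C ∨ (¬B → A)) → (A ∧ ¬B))   — eliminate →
= (¬(A ∧ ¬B) ∨ C ∨ ¬¬B ∨ A) ∧ (¬(C ∨ (¬B → A)) ∨ (A ∧ ¬B))   — eliminate →
= (¬(A ∧ ¬B) ∨ C ∨ ¬¬B ∨ A) ∧ (¬(C ∨ ¬¬B ∨ A) ∨ (A ∧ ¬B))   — eliminate →
= (¬A ∨ ¬¬B ∨ C ∨ ¬¬B ∨ A) ∧ (¬(C ∨ ¬¬B ∨ A) ∨ (A ∧ ¬B))   — De Morgan
= (¬A ∨ B ∨ C ∨ ¬¬B ∨ A) ∧ (¬(C ∨ ¬¬B ∨ A) ∨ (A ∧ ¬B))   — double negation
= (¬A ∨ B ∨ C ∨ B ∨ A) ∧ (¬(C ∨ ¬¬B ∨ A) ∨ (A ∧ ¬B))   — double negation
= (¬A ∨ B ∨ C ∨ B ∨ A) ∧ ((¬C ∧ ¬¬¬B ∧ ¬A) ∨ (A ∧ ¬B))   — De Morgan
= (¬A ∨ B ∨ C ∨ B ∨ A) ∧ ((¬C ∧ ¬B ∧ ¬A) ∨ (A ∧ ¬B))   — double negation
= (¬A ∨ B ∨ C ∨ B ∨ A) ∧ (¬C ∨ A) ∧ (¬C ∨ ¬B) ∧ (¬B ∨ A) ∧ (¬B ∨ ¬B) ∧ (¬A ∨ A) ∧ (¬A ∨ ¬B)   — distribute ∨ over ∧
= (¬C ∨ A) ∧ ¬B   — simplify

(¬C ∨ A) ∧ ¬B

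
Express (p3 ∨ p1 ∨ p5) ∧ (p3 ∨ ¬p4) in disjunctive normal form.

(p3 ∨ p1 ∨ p5) ∧ (p3 ∨ ¬p4)
⇔ (p3 ∧ p3) ∨ (p3 ∧ ¬p4) ∨ (p1 ∧ p3) ∨ (p1 ∧ ¬p4) ∨ (p5 ∧ p3) ∨ (p5 ∧ ¬p4)   [distribute ∧ over ∨]
⇔ p3 ∨ (p1 ∧ ¬p4) ∨ (p5 ∧ ¬p4)   [simplify]

p3 ∨ (p1 ∧ ¬p4) ∨ (p5 ∧ ¬p4)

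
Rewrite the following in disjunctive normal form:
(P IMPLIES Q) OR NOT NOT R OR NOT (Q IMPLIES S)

NOT P OR Q OR R

(P IMPLIES Q) OR NOT NOT R OR NOT (Q IMPLIES S)
≡ NOT P OR Q OR NOT NOT R OR NOT (Q IMPLIES S)   [eliminate IMPLIES]
≡ NOT P OR Q OR NOT NOT R OR NOT (NOT Q OR S)   [eliminate IMPLIES]
≡ NOT P OR Q OR R OR NOT (NOT Q OR S)   [double negation]
≡ NOT P OR Q OR R OR (NOT NOT Q AND NOT S)   [De Morgan]
≡ NOT P OR Q OR R OR (Q AND NOT S)   [double negation]
≡ NOT P OR Q OR R   [simplify]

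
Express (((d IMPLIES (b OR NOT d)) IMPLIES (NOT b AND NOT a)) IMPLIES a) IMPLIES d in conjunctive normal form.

(((d IMPLIES (b OR NOT d)) IMPLIES (NOT b AND NOT a)) IMPLIES a) IMPLIES d
≡ NOT (((d IMPLIES (b OR NOT d)) IMPLIES (NOT b AND NOT a)) IMPLIES a) OR d   [eliminate IMPLIES]
≡ NOT (NOT ((d IMPLIES (b OR NOT d)) IMPLIES (NOT b AND NOT a)) OR a) OR d   [eliminate IMPLIES]
≡ NOT (NOT (NOT (d IMPLIES (b OR NOT d)) OR (NOT b AND NOT a)) OR a) OR d   [eliminate IMPLIES]
≡ NOT (NOT (NOT (NOT d OR b OR NOT d) OR (NOT b AND NOT a)) OR a) OR d   [eliminate IMPLIES]
≡ (NOT NOT (NOT (NOT d OR b OR NOT d) OR (NOT b AND NOT a)) AND NOT a) OR d   [De Morgan]
≡ ((NOT (NOT d OR b OR NOT d) OR (NOT b AND NOT a)) AND NOT a) OR d   [double negation]
≡ (((NOT NOT d AND NOT b AND NOT NOT d) OR (NOT b AND NOT a)) AND NOT a) OR d   [De Morgan]
≡ (((d AND NOT b AND NOT NOT d) OR (NOT b AND NOT a)) AND NOT a) OR d   [double negation]
≡ (((d AND NOT b AND d) OR (NOT b AND NOT a)) AND NOT a) OR d   [double negation]
≡ (d OR NOT b OR d) AND (d OR NOT a OR d) AND (NOT b OR NOT b OR d) AND (NOT b OR NOT a OR d) AND (d OR NOT b OR d) AND (d OR NOT a OR d) AND (NOT a OR d)   [distribute OR over AND]
≡ (d OR NOT b) AND (d OR NOT a)   [simplify]

(d OR NOT b) AND (d OR NOT a)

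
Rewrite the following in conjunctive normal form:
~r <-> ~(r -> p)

~r <-> ~(r -> p)
= (~r -> ~(r -> p)) & (~(r -> p) -> ~r)   [eliminate <->]
= (~~r | ~(r -> p)) & (~(r -> p) -> ~r)   [eliminate ->]
= (~~r | ~(~r | p)) & (~(r -> p) -> ~r)   [eliminate ->]
= (~~r | ~(~r | p)) & (~~(r -> p) | ~r)   [eliminate ->]
= (~~r | ~(~r | p)) & (~~(~r | p) | ~r)   [eliminate ->]
= (r | ~(~r | p)) & (~~(~r | p) | ~r)   [double negation]
= (r | (~~r & ~p)) & (~~(~r | p) | ~r)   [De Morgan]
= (r | (r & ~p)) & (~~(~r | p) | ~r)   [double negation]
= (r | (r & ~p)) & (~r | p | ~r)   [double negation]
= (r | r) & (r | ~p) & (~r | p | ~r)   [distribute | over &]
= r & (~r | p)   [simplify]

r & (~r | p)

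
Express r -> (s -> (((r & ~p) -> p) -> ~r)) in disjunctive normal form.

r -> (s -> (((r & ~p) -> p) -> ~r))
⇔ ~r | (s -> (((r & ~p) -> p) -> ~r))
⇔ ~r | ~s | (((r & ~p) -> p) -> ~r)
⇔ ~r | ~s | ~((r & ~p) -> p) | ~r
⇔ ~r | ~s | ~(~(r & ~p) | p) | ~r
⇔ ~r | ~s | (~~(r & ~p) & ~p) | ~r
⇔ ~r | ~s | (r & ~p & ~p) | ~r
⇔ ~r | ~s | (r & ~p)

~r | ~s | (r & ~p)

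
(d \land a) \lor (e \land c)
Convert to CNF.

(d \lor e) \land (d \lor c) \land (a \lor e) \land (a \lor c)

(d \land a) \lor (e \land c)
⇔ (d \lor e) \land (d \lor c) \land (a \lor e) \land (a \lor c)   [distribute \lor over \land]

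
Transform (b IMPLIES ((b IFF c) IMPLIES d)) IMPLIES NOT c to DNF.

(b AND c AND NOT d) OR NOT c

(b IMPLIES ((b IFF c) IMPLIES d)) IMPLIES NOT c
⇔ NOT (b IMPLIES ((b IFF c) IMPLIES d)) OR NOT c   (eliminate IMPLIES)
⇔ NOT (NOT b OR ((b IFF c) IMPLIES d)) OR NOT c   (eliminate IMPLIES)
⇔ NOT (NOT b OR NOT (b IFF c) OR d) OR NOT c   (eliminate IMPLIES)
⇔ NOT (NOT b OR NOT ((b IMPLIES c) AND (c IMPLIES b)) OR d) OR NOT c   (eliminate IFF)
⇔ NOT (NOT b OR NOT ((NOT b OR c) AND (c IMPLIES b)) OR d) OR NOT c   (eliminate IMPLIES)
⇔ NOT (NOT b OR NOT ((NOT b OR c) AND (NOT c OR b)) OR d) OR NOT c   (eliminate IMPLIES)
⇔ (NOT NOT b AND NOT NOT ((NOT b OR c) AND (NOT c OR b)) AND NOT d) OR NOT c   (De Morgan)
⇔ (b AND NOT NOT ((NOT b OR c) AND (NOT c OR b)) AND NOT d) OR NOT c   (double negation)
⇔ (b AND (NOT b OR c) AND (NOT c OR b) AND NOT d) OR NOT c   (double negation)
⇔ (b AND NOT b AND NOT c AND NOT d) OR (b AND NOT b AND b AND NOT d) OR (b AND c AND NOT c AND NOT d) OR (b AND c AND b AND NOT d) OR NOT c   (distribute AND over OR)
⇔ (b AND c AND NOT d) OR NOT c   (simplify)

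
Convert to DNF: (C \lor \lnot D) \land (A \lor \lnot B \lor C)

C \lor \lnot D \land A \lor \lnot D \land \lnot B

(C \lor \lnot D) \land (A \lor \lnot B \lor C)
≡ C \land A \lor C \land \lnot B \lor C \land C \lor \lnot D \land A \lor \lnot D \land \lnot B \lor \lnot D \land C   — distribute \land over \lor
≡ C \lor \lnot D \land A \lor \lnot D \land \lnot B   — simplify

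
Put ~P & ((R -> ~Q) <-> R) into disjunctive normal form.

~P & ((R -> ~Q) <-> R)
⇔ ~P & ((R -> ~Q) -> R) & (R -> (R -> ~Q))   (eliminate <->)
⇔ ~P & (~(R -> ~Q) | R) & (R -> (R -> ~Q))   (eliminate ->)
⇔ ~P & (~(~R | ~Q) | R) & (R -> (R -> ~Q))   (eliminate ->)
⇔ ~P & (~(~R | ~Q) | R) & (~R | (R -> ~Q))   (eliminate ->)
⇔ ~P & (~(~R | ~Q) | R) & (~R | ~R | ~Q)   (eliminate ->)
⇔ ~P & ((~~R & ~~Q) | R) & (~R | ~R | ~Q)   (De Morgan)
⇔ ~P & ((R & ~~Q) | R) & (~R | ~R | ~Q)   (double negation)
⇔ ~P & ((R & Q) | R) & (~R | ~R | ~Q)   (double negation)
⇔ (~P & R & Q & ~R) | (~P & R & Q & ~R) | (~P & R & Q & ~Q) | (~P & R & ~R) | (~P & R & ~R) | (~P & R & ~Q)   (distribute & over |)
⇔ ~P & R & ~Q   (simplify)

~P & R & ~Q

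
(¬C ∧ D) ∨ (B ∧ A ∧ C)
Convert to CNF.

(¬C ∨ B) ∧ (¬C ∨ A) ∧ (D ∨ B) ∧ (D ∨ A) ∧ (D ∨ C)

(¬C ∧ D) ∨ (B ∧ A ∧ C)
≡ (¬C ∨ B) ∧ (¬C ∨ A) ∧ (¬C ∨ C) ∧ (D ∨ B) ∧ (D ∨ A) ∧ (D ∨ C)   (distribute ∨ over ∧)
≡ (¬C ∨ B) ∧ (¬C ∨ A) ∧ (D ∨ B) ∧ (D ∨ A) ∧ (D ∨ C)   (simplify)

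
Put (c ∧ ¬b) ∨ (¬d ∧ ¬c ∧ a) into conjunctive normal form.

(c ∨ ¬d) ∧ (c ∨ a) ∧ (¬b ∨ ¬d) ∧ (¬b ∨ ¬c) ∧ (¬b ∨ a)

(c ∧ ¬b) ∨ (¬d ∧ ¬c ∧ a)
⇔ (c ∨ ¬d) ∧ (c ∨ ¬c) ∧ (c ∨ a) ∧ (¬b ∨ ¬d) ∧ (¬b ∨ ¬c) ∧ (¬b ∨ a)   [distribute ∨ over ∧]
⇔ (c ∨ ¬d) ∧ (c ∨ a) ∧ (¬b ∨ ¬d) ∧ (¬b ∨ ¬c) ∧ (¬b ∨ a)   [simplify]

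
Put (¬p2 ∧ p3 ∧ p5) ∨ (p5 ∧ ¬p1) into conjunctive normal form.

(¬p2 ∨ ¬p1) ∧ (p3 ∨ ¬p1) ∧ p5

(¬p2 ∧ p3 ∧ p5) ∨ (p5 ∧ ¬p1)
= (¬p2 ∨ p5) ∧ (¬p2 ∨ ¬p1) ∧ (p3 ∨ p5) ∧ (p3 ∨ ¬p1) ∧ (p5 ∨ p5) ∧ (p5 ∨ ¬p1)   — distribute ∨ over ∧
= (¬p2 ∨ ¬p1) ∧ (p3 ∨ ¬p1) ∧ p5   — simplify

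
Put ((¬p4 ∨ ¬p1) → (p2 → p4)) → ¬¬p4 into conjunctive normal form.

((¬p4 ∨ ¬p1) → (p2 → p4)) → ¬¬p4
⇔ ¬((¬p4 ∨ ¬p1) → (p2 → p4)) ∨ ¬¬p4   [eliminate →]
⇔ ¬(¬(¬p4 ∨ ¬p1) ∨ (p2 → p4)) ∨ ¬¬p4   [eliminate →]
⇔ ¬(¬(¬p4 ∨ ¬p1) ∨ ¬p2 ∨ p4) ∨ ¬¬p4   [eliminate →]
⇔ (¬¬(¬p4 ∨ ¬p1) ∧ ¬¬p2 ∧ ¬p4) ∨ ¬¬p4   [De Morgan]
⇔ ((¬p4 ∨ ¬p1) ∧ ¬¬p2 ∧ ¬p4) ∨ ¬¬p4   [double negation]
⇔ ((¬p4 ∨ ¬p1) ∧ p2 ∧ ¬p4) ∨ ¬¬p4   [double negation]
⇔ ((¬p4 ∨ ¬p1) ∧ p2 ∧ ¬p4) ∨ p4   [double negation]
⇔ (¬p4 ∨ ¬p1 ∨ p4) ∧ (p2 ∨ p4) ∧ (¬p4 ∨ p4)   [distribute ∨ over ∧]
⇔ p2 ∨ p4   [simplify]

p2 ∨ p4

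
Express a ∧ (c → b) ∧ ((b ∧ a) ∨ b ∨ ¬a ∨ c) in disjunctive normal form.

a ∧ b

a ∧ (c → b) ∧ ((b ∧ a) ∨ b ∨ ¬a ∨ c)
≡ a ∧ (¬c ∨ b) ∧ ((b ∧ a) ∨ b ∨ ¬a ∨ c)   — eliminate →
≡ (a ∧ ¬c ∧ b ∧ a) ∨ (a ∧ ¬c ∧ b) ∨ (a ∧ ¬c ∧ ¬a) ∨ (a ∧ ¬c ∧ c) ∨ (a ∧ b ∧ b ∧ a) ∨ (a ∧ b ∧ b) ∨ (a ∧ b ∧ ¬a) ∨ (a ∧ b ∧ c)   — distribute ∧ over ∨
≡ a ∧ b   — simplify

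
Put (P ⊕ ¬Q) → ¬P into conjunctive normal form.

(P ⊕ ¬Q) → ¬P
≡ ¬(P ⊕ ¬Q) ∨ ¬P   [eliminate →]
≡ ¬((P ∨ ¬Q) ∧ ¬(P ∧ ¬Q)) ∨ ¬P   [expand ⊕]
≡ ¬(P ∨ ¬Q) ∨ ¬¬(P ∧ ¬Q) ∨ ¬P   [De Morgan]
≡ (¬P ∧ ¬¬Q) ∨ ¬¬(P ∧ ¬Q) ∨ ¬P   [De Morgan]
≡ (¬P ∧ Q) ∨ ¬¬(P ∧ ¬Q) ∨ ¬P   [double negation]
≡ (¬P ∧ Q) ∨ (P ∧ ¬Q) ∨ ¬P   [double negation]
≡ (¬P ∨ P ∨ ¬P) ∧ (¬P ∨ ¬Q ∨ ¬P) ∧ (Q ∨ P ∨ ¬P) ∧ (Q ∨ ¬Q ∨ ¬P)   [distribute ∨ over ∧]
≡ ¬P ∨ ¬Q   [simplify]

¬P ∨ ¬Q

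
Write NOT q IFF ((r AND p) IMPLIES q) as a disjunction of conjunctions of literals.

(NOT r AND NOT q) OR (NOT p AND NOT q)

NOT q IFF ((r AND p) IMPLIES q)
≡ (NOT q IMPLIES ((r AND p) IMPLIES q)) AND (((r AND p) IMPLIES q) IMPLIES NOT q)   [eliminate IFF]
≡ (NOT NOT q OR ((r AND p) IMPLIES q)) AND (((r AND p) IMPLIES q) IMPLIES NOT q)   [eliminate IMPLIES]
≡ (NOT NOT q OR NOT (r AND p) OR q) AND (((r AND p) IMPLIES q) IMPLIES NOT q)   [eliminate IMPLIES]
≡ (NOT NOT q OR NOT (r AND p) OR q) AND (NOT ((r AND p) IMPLIES q) OR NOT q)   [eliminate IMPLIES]
≡ (NOT NOT q OR NOT (r AND p) OR q) AND (NOT (NOT (r AND p) OR q) OR NOT q)   [eliminate IMPLIES]
≡ (q OR NOT (r AND p) OR q) AND (NOT (NOT (r AND p) OR q) OR NOT q)   [double negation]
≡ (q OR NOT r OR NOT p OR q) AND (NOT (NOT (r AND p) OR q) OR NOT q)   [De Morgan]
≡ (q OR NOT r OR NOT p OR q) AND ((NOT NOT (r AND p) AND NOT q) OR NOT q)   [De Morgan]
≡ (q OR NOT r OR NOT p OR q) AND ((r AND p AND NOT q) OR NOT q)   [double negation]
≡ (q AND r AND p AND NOT q) OR (q AND NOT q) OR (NOT r AND r AND p AND NOT q) OR (NOT r AND NOT q) OR (NOT p AND r AND p AND NOT q) OR (NOT p AND NOT q) OR (q AND r AND p AND NOT q) OR (q AND NOT q)   [distribute AND over OR]
≡ (NOT r AND NOT q) OR (NOT p AND NOT q)   [simplify]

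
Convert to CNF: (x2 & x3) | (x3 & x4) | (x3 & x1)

(x2 & x3) | (x3 & x4) | (x3 & x1)
≡ (x2 | x3 | x3) & (x2 | x3 | x1) & (x2 | x4 | x3) & (x2 | x4 | x1) & (x3 | x3 | x3) & (x3 | x3 | x1) & (x3 | x4 | x3) & (x3 | x4 | x1)   [distribute | over &]
≡ (x2 | x4 | x1) & x3   [simplify]

(x2 | x4 | x1) & x3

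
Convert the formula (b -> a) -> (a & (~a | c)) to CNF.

(b | a) & (~a | c)

(b -> a) -> (a & (~a | c))
= ~(b -> a) | (a & (~a | c))   [eliminate ->]
= ~(~b | a) | (a & (~a | c))   [eliminate ->]
= (~~b & ~a) | (a & (~a | c))   [De Morgan]
= (b & ~a) | (a & (~a | c))   [double negation]
= (b | a) & (b | ~a | c) & (~a | a) & (~a | ~a | c)   [distribute | over &]
= (b | a) & (~a | c)   [simplify]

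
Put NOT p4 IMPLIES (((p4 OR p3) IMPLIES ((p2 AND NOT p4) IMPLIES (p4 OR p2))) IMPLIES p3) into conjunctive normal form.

NOT p4 IMPLIES (((p4 OR p3) IMPLIES ((p2 AND NOT p4) IMPLIES (p4 OR p2))) IMPLIES p3)
≡ NOT NOT p4 OR (((p4 OR p3) IMPLIES ((p2 AND NOT p4) IMPLIES (p4 OR p2))) IMPLIES p3)   — eliminate IMPLIES
≡ NOT NOT p4 OR NOT ((p4 OR p3) IMPLIES ((p2 AND NOT p4) IMPLIES (p4 OR p2))) OR p3   — eliminate IMPLIES
≡ NOT NOT p4 OR NOT (NOT (p4 OR p3) OR ((p2 AND NOT p4) IMPLIES (p4 OR p2))) OR p3   — eliminate IMPLIES
≡ NOT NOT p4 OR NOT (NOT (p4 OR p3) OR NOT (p2 AND NOT p4) OR p4 OR p2) OR p3   — eliminate IMPLIES
≡ p4 OR NOT (NOT (p4 OR p3) OR NOT (p2 AND NOT p4) OR p4 OR p2) OR p3   — double negation
≡ p4 OR (NOT NOT (p4 OR p3) AND NOT NOT (p2 AND NOT p4) AND NOT p4 AND NOT p2) OR p3   — De Morgan
≡ p4 OR ((p4 OR p3) AND NOT NOT (p2 AND NOT p4) AND NOT p4 AND NOT p2) OR p3   — double negation
≡ p4 OR ((p4 OR p3) AND p2 AND NOT p4 AND NOT p4 AND NOT p2) OR p3   — double negation
≡ (p4 OR p4 OR p3 OR p3) AND (p4 OR p2 OR p3) AND (p4 OR NOT p4 OR p3) AND (p4 OR NOT p4 OR p3) AND (p4 OR NOT p2 OR p3)   — distribute OR over AND
≡ p4 OR p3   — simplify

p4 OR p3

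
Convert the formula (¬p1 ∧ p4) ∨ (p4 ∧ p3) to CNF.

(¬p1 ∨ p3) ∧ p4

(¬p1 ∧ p4) ∨ (p4 ∧ p3)
⇔ (¬p1 ∨ p4) ∧ (¬p1 ∨ p3) ∧ (p4 ∨ p4) ∧ (p4 ∨ p3)   — distribute ∨ over ∧
⇔ (¬p1 ∨ p3) ∧ p4   — simplify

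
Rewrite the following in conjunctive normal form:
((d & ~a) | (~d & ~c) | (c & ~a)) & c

((d & ~a) | (~d & ~c) | (c & ~a)) & c
≡ (d | ~d | c) & (d | ~d | ~a) & (d | ~c | c) & (d | ~c | ~a) & (~a | ~d | c) & (~a | ~d | ~a) & (~a | ~c | c) & (~a | ~c | ~a) & c
≡ (~a | ~d) & (~a | ~c) & c

(~a | ~d) & (~a | ~c) & c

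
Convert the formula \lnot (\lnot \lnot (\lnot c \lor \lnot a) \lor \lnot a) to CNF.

\lnot (\lnot \lnot (\lnot c \lor \lnot a) \lor \lnot a)
≡ \lnot \lnot \lnot (\lnot c \lor \lnot a) \land \lnot \lnot a   [De Morgan]
≡ \lnot (\lnot c \lor \lnot a) \land \lnot \lnot a   [double negation]
≡ \lnot \lnot c \land \lnot \lnot a \land \lnot \lnot a   [De Morgan]
≡ c \land \lnot \lnot a \land \lnot \lnot a   [double negation]
≡ c \land a \land \lnot \lnot a   [double negation]
≡ c \land a \land a   [double negation]
≡ c \land a   [simplify]

c \land a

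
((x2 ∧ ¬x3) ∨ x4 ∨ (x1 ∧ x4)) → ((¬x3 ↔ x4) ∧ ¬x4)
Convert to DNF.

((x2 ∧ ¬x3) ∨ x4 ∨ (x1 ∧ x4)) → ((¬x3 ↔ x4) ∧ ¬x4)
≡ ¬((x2 ∧ ¬x3) ∨ x4 ∨ (x1 ∧ x4)) ∨ ((¬x3 ↔ x4) ∧ ¬x4)   — eliminate →
≡ ¬((x2 ∧ ¬x3) ∨ x4 ∨ (x1 ∧ x4)) ∨ ((¬x3 → x4) ∧ (x4 → ¬x3) ∧ ¬x4)   — eliminate ↔
≡ ¬((x2 ∧ ¬x3) ∨ x4 ∨ (x1 ∧ x4)) ∨ ((¬¬x3 ∨ x4) ∧ (x4 → ¬x3) ∧ ¬x4)   — eliminate →
≡ ¬((x2 ∧ ¬x3) ∨ x4 ∨ (x1 ∧ x4)) ∨ ((¬¬x3 ∨ x4) ∧ (¬x4 ∨ ¬x3) ∧ ¬x4)   — eliminate →
≡ (¬(x2 ∧ ¬x3) ∧ ¬x4 ∧ ¬(x1 ∧ x4)) ∨ ((¬¬x3 ∨ x4) ∧ (¬x4 ∨ ¬x3) ∧ ¬x4)   — De Morgan
≡ ((¬x2 ∨ ¬¬x3) ∧ ¬x4 ∧ ¬(x1 ∧ x4)) ∨ ((¬¬x3 ∨ x4) ∧ (¬x4 ∨ ¬x3) ∧ ¬x4)   — De Morgan
≡ ((¬x2 ∨ x3) ∧ ¬x4 ∧ ¬(x1 ∧ x4)) ∨ ((¬¬x3 ∨ x4) ∧ (¬x4 ∨ ¬x3) ∧ ¬x4)   — double negation
≡ ((¬x2 ∨ x3) ∧ ¬x4 ∧ (¬x1 ∨ ¬x4)) ∨ ((¬¬x3 ∨ x4) ∧ (¬x4 ∨ ¬x3) ∧ ¬x4)   — De Morgan
≡ ((¬x2 ∨ x3) ∧ ¬x4 ∧ (¬x1 ∨ ¬x4)) ∨ ((x3 ∨ x4) ∧ (¬x4 ∨ ¬x3) ∧ ¬x4)   — double negation
≡ (¬x2 ∧ ¬x4 ∧ ¬x1) ∨ (¬x2 ∧ ¬x4 ∧ ¬x4) ∨ (x3 ∧ ¬x4 ∧ ¬x1) ∨ (x3 ∧ ¬x4 ∧ ¬x4) ∨ (x3 ∧ ¬x4 ∧ ¬x4) ∨ (x3 ∧ ¬x3 ∧ ¬x4) ∨ (x4 ∧ ¬x4 ∧ ¬x4) ∨ (x4 ∧ ¬x3 ∧ ¬x4)   — distribute ∧ over ∨
≡ (¬x2 ∧ ¬x4) ∨ (x3 ∧ ¬x4)   — simplify

(¬x2 ∧ ¬x4) ∨ (x3 ∧ ¬x4)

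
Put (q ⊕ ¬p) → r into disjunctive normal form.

(q ⊕ ¬p) → r
⇔ ¬(q ⊕ ¬p) ∨ r   — eliminate →
⇔ ¬((q ∧ ¬¬p) ∨ (¬q ∧ ¬p)) ∨ r   — expand ⊕
⇔ (¬(q ∧ ¬¬p) ∧ ¬(¬q ∧ ¬p)) ∨ r   — De Morgan
⇔ ((¬q ∨ ¬¬¬p) ∧ ¬(¬q ∧ ¬p)) ∨ r   — De Morgan
⇔ ((¬q ∨ ¬p) ∧ ¬(¬q ∧ ¬p)) ∨ r   — double negation
⇔ ((¬q ∨ ¬p) ∧ (¬¬q ∨ ¬¬p)) ∨ r   — De Morgan
⇔ ((¬q ∨ ¬p) ∧ (q ∨ ¬¬p)) ∨ r   — double negation
⇔ ((¬q ∨ ¬p) ∧ (q ∨ p)) ∨ r   — double negation
⇔ (¬q ∧ q) ∨ (¬q ∧ p) ∨ (¬p ∧ q) ∨ (¬p ∧ p) ∨ r   — distribute ∧ over ∨
⇔ (¬q ∧ p) ∨ (¬p ∧ q) ∨ r   — simplify

(¬q ∧ p) ∨ (¬p ∧ q) ∨ r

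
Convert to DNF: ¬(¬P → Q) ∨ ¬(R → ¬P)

¬(¬P → Q) ∨ ¬(R → ¬P)
≡ ¬(¬¬P ∨ Q) ∨ ¬(R → ¬P)   [eliminate →]
≡ ¬(¬¬P ∨ Q) ∨ ¬(¬R ∨ ¬P)   [eliminate →]
≡ (¬¬¬P ∧ ¬Q) ∨ ¬(¬R ∨ ¬P)   [De Morgan]
≡ (¬P ∧ ¬Q) ∨ ¬(¬R ∨ ¬P)   [double negation]
≡ (¬P ∧ ¬Q) ∨ (¬¬R ∧ ¬¬P)   [De Morgan]
≡ (¬P ∧ ¬Q) ∨ (R ∧ ¬¬P)   [double negation]
≡ (¬P ∧ ¬Q) ∨ (R ∧ P)   [double negation]

(¬P ∧ ¬Q) ∨ (R ∧ P)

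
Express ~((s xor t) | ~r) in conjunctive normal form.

(~s | t) & (~t | s) & r

~((s xor t) | ~r)
= ~(((s | t) & ~(s & t)) | ~r)   [expand xor]
= ~((s | t) & ~(s & t)) & ~~r   [De Morgan]
= (~(s | t) | ~~(s & t)) & ~~r   [De Morgan]
= ((~s & ~t) | ~~(s & t)) & ~~r   [De Morgan]
= ((~s & ~t) | (s & t)) & ~~r   [double negation]
= ((~s & ~t) | (s & t)) & r   [double negation]
= (~s | s) & (~s | t) & (~t | s) & (~t | t) & r   [distribute | over &]
= (~s | t) & (~t | s) & r   [simplify]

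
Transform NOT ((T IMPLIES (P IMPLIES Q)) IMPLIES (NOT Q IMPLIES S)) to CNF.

NOT ((T IMPLIES (P IMPLIES Q)) IMPLIES (NOT Q IMPLIES S))
≡ NOT (NOT (T IMPLIES (P IMPLIES Q)) OR (NOT Q IMPLIES S))   (eliminate IMPLIES)
≡ NOT (NOT (NOT T OR (P IMPLIES Q)) OR (NOT Q IMPLIES S))   (eliminate IMPLIES)
≡ NOT (NOT (NOT T OR NOT P OR Q) OR (NOT Q IMPLIES S))   (eliminate IMPLIES)
≡ NOT (NOT (NOT T OR NOT P OR Q) OR NOT NOT Q OR S)   (eliminate IMPLIES)
≡ NOT NOT (NOT T OR NOT P OR Q) AND NOT NOT NOT Q AND NOT S   (De Morgan)
≡ (NOT T OR NOT P OR Q) AND NOT NOT NOT Q AND NOT S   (double negation)
≡ (NOT T OR NOT P OR Q) AND NOT Q AND NOT S   (double negation)

(NOT T OR NOT P OR Q) AND NOT Q AND NOT S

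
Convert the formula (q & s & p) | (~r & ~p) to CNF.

(q & s & p) | (~r & ~p)
= (q | ~r) & (q | ~p) & (s | ~r) & (s | ~p) & (p | ~r) & (p | ~p)   — distribute | over &
= (q | ~r) & (q | ~p) & (s | ~r) & (s | ~p) & (p | ~r)   — simplify

(q | ~r) & (q | ~p) & (s | ~r) & (s | ~p) & (p | ~r)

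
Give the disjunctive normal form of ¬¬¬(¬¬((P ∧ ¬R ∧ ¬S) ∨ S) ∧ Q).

(¬P ∧ ¬S) ∨ (R ∧ ¬S) ∨ ¬Q

¬¬¬(¬¬((P ∧ ¬R ∧ ¬S) ∨ S) ∧ Q)
≡ ¬(¬¬((P ∧ ¬R ∧ ¬S) ∨ S) ∧ Q)   [double negation]
≡ ¬¬¬((P ∧ ¬R ∧ ¬S) ∨ S) ∨ ¬Q   [De Morgan]
≡ ¬((P ∧ ¬R ∧ ¬S) ∨ S) ∨ ¬Q   [double negation]
≡ (¬(P ∧ ¬R ∧ ¬S) ∧ ¬S) ∨ ¬Q   [De Morgan]
≡ ((¬P ∨ ¬¬R ∨ ¬¬S) ∧ ¬S) ∨ ¬Q   [De Morgan]
≡ ((¬P ∨ R ∨ ¬¬S) ∧ ¬S) ∨ ¬Q   [double negation]
≡ ((¬P ∨ R ∨ S) ∧ ¬S) ∨ ¬Q   [double negation]
≡ (¬P ∧ ¬S) ∨ (R ∧ ¬S) ∨ (S ∧ ¬S) ∨ ¬Q   [distribute ∧ over ∨]
≡ (¬P ∧ ¬S) ∨ (R ∧ ¬S) ∨ ¬Q   [simplify]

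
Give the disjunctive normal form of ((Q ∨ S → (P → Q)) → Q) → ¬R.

¬Q ∧ ¬S ∨ ¬P ∧ ¬Q ∨ ¬R

((Q ∨ S → (P → Q)) → Q) → ¬R
⇔ ¬((Q ∨ S → (P → Q)) → Q) ∨ ¬R   [eliminate →]
⇔ ¬(¬(Q ∨ S → (P → Q)) ∨ Q) ∨ ¬R   [eliminate →]
⇔ ¬(¬(¬(Q ∨ S) ∨ (P → Q)) ∨ Q) ∨ ¬R   [eliminate →]
⇔ ¬(¬(¬(Q ∨ S) ∨ ¬P ∨ Q) ∨ Q) ∨ ¬R   [eliminate →]
⇔ ¬¬(¬(Q ∨ S) ∨ ¬P ∨ Q) ∧ ¬Q ∨ ¬R   [De Morgan]
⇔ (¬(Q ∨ S) ∨ ¬P ∨ Q) ∧ ¬Q ∨ ¬R   [double negation]
⇔ (¬Q ∧ ¬S ∨ ¬P ∨ Q) ∧ ¬Q ∨ ¬R   [De Morgan]
⇔ ¬Q ∧ ¬S ∧ ¬Q ∨ ¬P ∧ ¬Q ∨ Q ∧ ¬Q ∨ ¬R   [distribute ∧ over ∨]
⇔ ¬Q ∧ ¬S ∨ ¬P ∧ ¬Q ∨ ¬R   [simplify]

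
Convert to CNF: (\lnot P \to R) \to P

(\lnot P \to R) \to P
= \lnot (\lnot P \to R) \lor P
= \lnot (\lnot \lnot P \lor R) \lor P
= (\lnot \lnot \lnot P \land \lnot R) \lor P
= (\lnot P \land \lnot R) \lor P
= (\lnot P \lor P) \land (\lnot R \lor P)
= \lnot R \lor P

\lnot R \lor P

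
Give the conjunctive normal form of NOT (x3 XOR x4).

(NOT x3 OR x4) AND (NOT x4 OR x3)

NOT (x3 XOR x4)
= NOT ((x3 OR x4) AND NOT (x3 AND x4))   [expand XOR]
= NOT (x3 OR x4) OR NOT NOT (x3 AND x4)   [De Morgan]
= (NOT x3 AND NOT x4) OR NOT NOT (x3 AND x4)   [De Morgan]
= (NOT x3 AND NOT x4) OR (x3 AND x4)   [double negation]
= (NOT x3 OR x3) AND (NOT x3 OR x4) AND (NOT x4 OR x3) AND (NOT x4 OR x4)   [distribute OR over AND]
= (NOT x3 OR x4) AND (NOT x4 OR x3)   [simplify]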